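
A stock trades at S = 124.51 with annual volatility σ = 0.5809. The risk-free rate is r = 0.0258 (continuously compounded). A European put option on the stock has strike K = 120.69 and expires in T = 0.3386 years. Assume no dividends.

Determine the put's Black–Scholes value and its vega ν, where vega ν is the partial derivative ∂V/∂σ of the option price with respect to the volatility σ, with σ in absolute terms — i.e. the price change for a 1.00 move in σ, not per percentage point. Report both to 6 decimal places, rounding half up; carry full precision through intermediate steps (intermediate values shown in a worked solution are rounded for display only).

σ√T = 0.5809·√0.3386 = 0.338022
d₁ = (ln(S/K) + (r+σ²/2)T) / (σ√T) = (ln(124.51/120.69) + (0.0258+0.5809²/2)·0.3386) / 0.338022 = (0.031161 + 0.065865) / 0.338022 = 0.287041
d₂ = d₁ − σ√T = 0.287041 − 0.338022 = -0.050981
e^{−rT} = e^{−0.0258·0.3386} = 0.991302
N(−d₁) = 0.387041,  N(−d₂) = 0.520330
Put price V = K·e^{−rT}·N(−d₂) − S·N(−d₁) = 62.252386 − 48.190422 = 14.061964
φ(d₁) = (1/√(2π))·e^{−d₁²/2} = 0.382841
ν = S·φ(d₁)·√T = 27.737448

price = 14.061964
ν = 27.737448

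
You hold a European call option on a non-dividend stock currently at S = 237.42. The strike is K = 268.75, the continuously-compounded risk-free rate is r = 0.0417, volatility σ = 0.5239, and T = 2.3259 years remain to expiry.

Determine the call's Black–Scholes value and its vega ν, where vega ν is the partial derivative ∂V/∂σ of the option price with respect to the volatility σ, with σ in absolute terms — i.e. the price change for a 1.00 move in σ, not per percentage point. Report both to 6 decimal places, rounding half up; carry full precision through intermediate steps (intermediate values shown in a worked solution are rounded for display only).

σ√T = 0.5239·√2.3259 = 0.798995
d₁ = (ln(S/K) + (r+σ²/2)T) / (σ√T) = (ln(237.42/268.75) + (0.0417+0.5239²/2)·2.3259) / 0.798995 = (-0.123951 + 0.416186) / 0.798995 = 0.365754
d₂ = d₁ − σ√T = 0.365754 − 0.798995 = -0.433241
e^{−rT} = e^{−0.0417·2.3259} = 0.907565
N(d₁) = 0.642726,  N(d₂) = 0.332420
Call price V = S·N(d₁) − K·e^{−rT}·N(d₂) = 152.595924 − 81.079914 = 71.516010
φ(d₁) = (1/√(2π))·e^{−d₁²/2} = 0.373131
ν = S·φ(d₁)·√T = 135.105743

price = 71.516010
ν = 135.105743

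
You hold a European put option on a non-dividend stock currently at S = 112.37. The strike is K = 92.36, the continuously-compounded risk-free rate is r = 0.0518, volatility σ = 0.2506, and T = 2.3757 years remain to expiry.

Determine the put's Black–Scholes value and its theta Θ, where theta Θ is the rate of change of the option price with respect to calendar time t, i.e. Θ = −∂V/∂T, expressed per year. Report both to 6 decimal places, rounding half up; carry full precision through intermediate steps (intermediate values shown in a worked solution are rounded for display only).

σ√T = 0.2506·√2.3757 = 0.386257
d₁ = (ln(S/K) + (r+σ²/2)T) / (σ√T) = (ln(112.37/92.36) + (0.0518+0.2506²/2)·2.3757) / 0.386257 = (0.196103 + 0.197659) / 0.386257 = 1.019428
d₂ = d₁ − σ√T = 1.019428 − 0.386257 = 0.633171
e^{−rT} = e^{−0.0518·2.3757} = 0.884209
N(−d₁) = 0.154000,  N(−d₂) = 0.263311
Put price V = K·e^{−rT}·N(−d₂) − S·N(−d₁) = 21.503457 − 17.304968 = 4.198489
φ(d₁) = (1/√(2π))·e^{−d₁²/2} = 0.237270
Θ = −S·φ(d₁)·σ/(2√T) + r·K·e^{−rT}·N(−d₂) = −2.167450 + 1.113879 = -1.053571

price = 4.198489
Θ = -1.053571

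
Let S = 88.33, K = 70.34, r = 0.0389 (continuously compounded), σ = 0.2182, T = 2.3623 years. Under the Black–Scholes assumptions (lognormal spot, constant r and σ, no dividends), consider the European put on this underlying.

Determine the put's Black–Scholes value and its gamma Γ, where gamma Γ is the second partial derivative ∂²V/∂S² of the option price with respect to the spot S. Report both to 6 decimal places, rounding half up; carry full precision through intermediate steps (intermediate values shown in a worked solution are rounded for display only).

price = 2.278224
Γ = 0.007187

σ√T = 0.2182·√2.3623 = 0.335369
d₁ = (ln(S/K) + (r+σ²/2)T) / (σ√T) = (ln(88.33/70.34) + (0.0389+0.2182²/2)·2.3623) / 0.335369 = (0.227739 + 0.148129) / 0.335369 = 1.120763
d₂ = d₁ − σ√T = 1.120763 − 0.335369 = 0.785395
e^{−rT} = e^{−0.0389·2.3623} = 0.912202
N(−d₁) = 0.131194,  N(−d₂) = 0.216111
Put price V = K·e^{−rT}·N(−d₂) − S·N(−d₁) = 13.866620 − 11.588397 = 2.278224
φ(d₁) = (1/√(2π))·e^{−d₁²/2} = 0.212887
Γ = φ(d₁) / (S·σ·√T) = 0.007187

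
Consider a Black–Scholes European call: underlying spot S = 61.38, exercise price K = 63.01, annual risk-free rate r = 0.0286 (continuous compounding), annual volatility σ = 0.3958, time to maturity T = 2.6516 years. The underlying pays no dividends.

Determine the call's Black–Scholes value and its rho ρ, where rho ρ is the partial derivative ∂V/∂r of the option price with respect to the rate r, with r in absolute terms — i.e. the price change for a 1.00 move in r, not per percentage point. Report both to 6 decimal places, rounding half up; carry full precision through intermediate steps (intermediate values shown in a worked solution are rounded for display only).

price = 16.666847
ρ = 62.434750

σ√T = 0.3958·√2.6516 = 0.644510
d₁ = (ln(S/K) + (r+σ²/2)T) / (σ√T) = (ln(61.38/63.01) + (0.0286+0.3958²/2)·2.6516) / 0.644510 = (-0.026209 + 0.283532) / 0.644510 = 0.399254
d₂ = d₁ − σ√T = 0.399254 − 0.644510 = -0.245257
e^{−rT} = e^{−0.0286·2.6516} = 0.926968
N(d₁) = 0.655147,  N(d₂) = 0.403129
Call price V = S·N(d₁) − K·e^{−rT}·N(d₂) = 40.212914 − 23.546066 = 16.666847
ρ = K·T·e^{−rT}·N(d₂) = 62.434750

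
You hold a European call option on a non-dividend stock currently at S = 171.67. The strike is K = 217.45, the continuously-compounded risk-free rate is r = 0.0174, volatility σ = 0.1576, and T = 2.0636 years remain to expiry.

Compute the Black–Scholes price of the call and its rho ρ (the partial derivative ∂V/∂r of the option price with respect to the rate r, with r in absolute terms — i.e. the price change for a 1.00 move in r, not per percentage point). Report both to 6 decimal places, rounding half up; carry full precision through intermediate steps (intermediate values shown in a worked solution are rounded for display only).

price = 4.412946
ρ = 68.812125

σ√T = 0.1576·√2.0636 = 0.226396
d₁ = (ln(S/K) + (r+σ²/2)T) / (σ√T) = (ln(171.67/217.45) + (0.0174+0.1576²/2)·2.0636) / 0.226396 = (-0.236395 + 0.061534) / 0.226396 = -0.772366
d₂ = d₁ − σ√T = -0.772366 − 0.226396 = -0.998762
e^{−rT} = e^{−0.0174·2.0636} = 0.964730
N(d₁) = 0.219949,  N(d₂) = 0.158955
Call price V = S·N(d₁) − K·e^{−rT}·N(d₂) = 37.758616 − 33.345670 = 4.412946
ρ = K·T·e^{−rT}·N(d₂) = 68.812125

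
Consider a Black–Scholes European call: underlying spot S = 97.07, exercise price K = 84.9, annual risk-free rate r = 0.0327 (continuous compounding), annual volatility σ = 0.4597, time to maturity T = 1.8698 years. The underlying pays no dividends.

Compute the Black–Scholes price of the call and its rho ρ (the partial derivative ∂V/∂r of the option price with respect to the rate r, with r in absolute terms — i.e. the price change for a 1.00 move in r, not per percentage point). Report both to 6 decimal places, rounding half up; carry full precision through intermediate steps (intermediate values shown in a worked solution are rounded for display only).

σ√T = 0.4597·√1.8698 = 0.628597
d₁ = (ln(S/K) + (r+σ²/2)T) / (σ√T) = (ln(97.07/84.9) + (0.0327+0.4597²/2)·1.8698) / 0.628597 = (0.133958 + 0.258709) / 0.628597 = 0.624673
d₂ = d₁ − σ√T = 0.624673 − 0.628597 = -0.003923
e^{−rT} = e^{−0.0327·1.8698} = 0.940689
N(d₁) = 0.733907,  N(d₂) = 0.498435
Call price V = S·N(d₁) − K·e^{−rT}·N(d₂) = 71.240380 − 39.807257 = 31.433123
ρ = K·T·e^{−rT}·N(d₂) = 74.431609

price = 31.433123
ρ = 74.431609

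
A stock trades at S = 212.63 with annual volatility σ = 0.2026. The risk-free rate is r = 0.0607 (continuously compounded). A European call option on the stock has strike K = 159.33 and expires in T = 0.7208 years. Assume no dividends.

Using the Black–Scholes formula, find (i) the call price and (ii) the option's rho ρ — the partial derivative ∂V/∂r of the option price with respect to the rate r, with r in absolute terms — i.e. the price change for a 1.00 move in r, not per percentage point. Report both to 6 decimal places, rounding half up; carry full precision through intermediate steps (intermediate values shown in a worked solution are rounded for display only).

price = 60.434799
ρ = 106.362340

σ√T = 0.2026·√0.7208 = 0.172007
d₁ = (ln(S/K) + (r+σ²/2)T) / (σ√T) = (ln(212.63/159.33) + (0.0607+0.2026²/2)·0.7208) / 0.172007 = (0.288576 + 0.058546) / 0.172007 = 2.018065
d₂ = d₁ − σ√T = 2.018065 − 0.172007 = 1.846058
e^{−rT} = e^{−0.0607·0.7208} = 0.957191
N(d₁) = 0.978208,  N(d₂) = 0.967558
Call price V = S·N(d₁) − K·e^{−rT}·N(d₂) = 207.996314 − 147.561515 = 60.434799
ρ = K·T·e^{−rT}·N(d₂) = 106.362340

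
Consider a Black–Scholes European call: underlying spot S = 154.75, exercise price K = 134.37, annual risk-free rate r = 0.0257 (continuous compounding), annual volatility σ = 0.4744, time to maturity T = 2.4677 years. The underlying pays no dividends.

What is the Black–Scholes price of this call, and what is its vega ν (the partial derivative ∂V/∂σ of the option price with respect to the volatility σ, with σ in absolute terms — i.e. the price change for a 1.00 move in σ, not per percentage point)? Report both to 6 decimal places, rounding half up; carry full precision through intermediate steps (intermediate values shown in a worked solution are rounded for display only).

σ√T = 0.4744·√2.4677 = 0.745231
d₁ = (ln(S/K) + (r+σ²/2)T) / (σ√T) = (ln(154.75/134.37) + (0.0257+0.4744²/2)·2.4677) / 0.745231 = (0.141214 + 0.341104) / 0.745231 = 0.647206
d₂ = d₁ − σ√T = 0.647206 − 0.745231 = -0.098025
e^{−rT} = e^{−0.0257·2.4677} = 0.938549
N(d₁) = 0.741251,  N(d₂) = 0.460956
Call price V = S·N(d₁) − K·e^{−rT}·N(d₂) = 114.708560 − 58.132533 = 56.576027
φ(d₁) = (1/√(2π))·e^{−d₁²/2} = 0.323558
ν = S·φ(d₁)·√T = 78.655506

price = 56.576027
ν = 78.655506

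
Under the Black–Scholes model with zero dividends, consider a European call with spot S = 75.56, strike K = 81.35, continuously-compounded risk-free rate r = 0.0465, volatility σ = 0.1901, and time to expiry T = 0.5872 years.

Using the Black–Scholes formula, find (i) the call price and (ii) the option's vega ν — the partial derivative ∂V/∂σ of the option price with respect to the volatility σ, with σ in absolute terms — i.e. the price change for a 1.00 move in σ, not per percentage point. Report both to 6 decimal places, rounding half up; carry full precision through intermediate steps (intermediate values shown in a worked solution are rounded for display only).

price = 2.919084
ν = 22.407466

σ√T = 0.1901·√0.5872 = 0.145672
d₁ = (ln(S/K) + (r+σ²/2)T) / (σ√T) = (ln(75.56/81.35) + (0.0465+0.1901²/2)·0.5872) / 0.145672 = (-0.073834 + 0.037915) / 0.145672 = -0.246574
d₂ = d₁ − σ√T = -0.246574 − 0.145672 = -0.392246
e^{−rT} = e^{−0.0465·0.5872} = 0.973065
N(d₁) = 0.402619,  N(d₂) = 0.347438
Call price V = S·N(d₁) − K·e^{−rT}·N(d₂) = 30.421885 − 27.502800 = 2.919084
φ(d₁) = (1/√(2π))·e^{−d₁²/2} = 0.386997
ν = S·φ(d₁)·√T = 22.407466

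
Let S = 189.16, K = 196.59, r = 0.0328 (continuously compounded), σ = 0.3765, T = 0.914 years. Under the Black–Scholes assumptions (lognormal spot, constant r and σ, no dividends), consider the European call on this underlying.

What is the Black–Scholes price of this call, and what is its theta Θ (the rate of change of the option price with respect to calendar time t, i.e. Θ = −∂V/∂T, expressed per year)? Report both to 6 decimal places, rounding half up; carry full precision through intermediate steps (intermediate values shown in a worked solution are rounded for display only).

σ√T = 0.3765·√0.914 = 0.359947
d₁ = (ln(S/K) + (r+σ²/2)T) / (σ√T) = (ln(189.16/196.59) + (0.0328+0.3765²/2)·0.914) / 0.359947 = (-0.038527 + 0.094760) / 0.359947 = 0.156226
d₂ = d₁ − σ√T = 0.156226 − 0.359947 = -0.203721
e^{−rT} = e^{−0.0328·0.914} = 0.970466
N(d₁) = 0.562072,  N(d₂) = 0.419286
Call price V = S·N(d₁) − K·e^{−rT}·N(d₂) = 106.321611 − 79.992951 = 26.328661
φ(d₁) = (1/√(2π))·e^{−d₁²/2} = 0.394103
Θ = −S·φ(d₁)·σ/(2√T) − r·K·e^{−rT}·N(d₂) = −14.679169 − 2.623769 = -17.302938

price = 26.328661
Θ = -17.302938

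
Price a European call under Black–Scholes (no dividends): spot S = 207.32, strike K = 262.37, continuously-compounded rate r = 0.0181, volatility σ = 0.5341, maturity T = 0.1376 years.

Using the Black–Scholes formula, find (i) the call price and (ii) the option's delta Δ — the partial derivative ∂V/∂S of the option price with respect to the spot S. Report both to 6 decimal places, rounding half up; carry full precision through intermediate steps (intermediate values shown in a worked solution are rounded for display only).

σ√T = 0.5341·√0.1376 = 0.198122
d₁ = (ln(S/K) + (r+σ²/2)T) / (σ√T) = (ln(207.32/262.37) + (0.0181+0.5341²/2)·0.1376) / 0.198122 = (-0.235492 + 0.022117) / 0.198122 = -1.076993
d₂ = d₁ − σ√T = -1.076993 − 0.198122 = -1.275115
e^{−rT} = e^{−0.0181·0.1376} = 0.997513
N(d₁) = 0.140742,  N(d₂) = 0.101134
Call price V = S·N(d₁) − K·e^{−rT}·N(d₂) = 29.178562 − 26.468608 = 2.709955
Δ = N(d₁) = 0.140742

price = 2.709955
Δ = 0.140742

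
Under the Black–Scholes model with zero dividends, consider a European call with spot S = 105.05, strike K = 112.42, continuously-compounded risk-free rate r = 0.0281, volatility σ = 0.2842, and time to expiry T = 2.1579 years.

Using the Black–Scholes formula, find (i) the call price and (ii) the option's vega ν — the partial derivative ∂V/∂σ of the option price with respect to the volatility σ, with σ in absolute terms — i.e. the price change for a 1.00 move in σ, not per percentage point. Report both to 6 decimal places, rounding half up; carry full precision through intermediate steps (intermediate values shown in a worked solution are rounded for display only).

price = 17.057189
ν = 60.443912

σ√T = 0.2842·√2.1579 = 0.417484
d₁ = (ln(S/K) + (r+σ²/2)T) / (σ√T) = (ln(105.05/112.42) + (0.0281+0.2842²/2)·2.1579) / 0.417484 = (-0.067805 + 0.147783) / 0.417484 = 0.191571
d₂ = d₁ − σ√T = 0.191571 − 0.417484 = -0.225913
e^{−rT} = e^{−0.0281·2.1579} = 0.941165
N(d₁) = 0.575961,  N(d₂) = 0.410635
Call price V = S·N(d₁) − K·e^{−rT}·N(d₂) = 60.504705 − 43.447515 = 17.057189
φ(d₁) = (1/√(2π))·e^{−d₁²/2} = 0.391689
ν = S·φ(d₁)·√T = 60.443912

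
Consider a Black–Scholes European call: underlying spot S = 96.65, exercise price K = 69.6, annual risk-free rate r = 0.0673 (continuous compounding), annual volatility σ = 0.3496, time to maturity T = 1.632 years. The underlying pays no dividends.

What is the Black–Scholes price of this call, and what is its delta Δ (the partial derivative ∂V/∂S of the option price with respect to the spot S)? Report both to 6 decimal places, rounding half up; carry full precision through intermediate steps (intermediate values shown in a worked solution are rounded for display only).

σ√T = 0.3496·√1.632 = 0.446613
d₁ = (ln(S/K) + (r+σ²/2)T) / (σ√T) = (ln(96.65/69.6) + (0.0673+0.3496²/2)·1.632) / 0.446613 = (0.328332 + 0.209565) / 0.446613 = 1.204391
d₂ = d₁ − σ√T = 1.204391 − 0.446613 = 0.757778
e^{−rT} = e^{−0.0673·1.632} = 0.895983
N(d₁) = 0.885781,  N(d₂) = 0.775708
Call price V = S·N(d₁) − K·e^{−rT}·N(d₂) = 85.610712 − 48.373488 = 37.237224
Δ = N(d₁) = 0.885781

price = 37.237224
Δ = 0.885781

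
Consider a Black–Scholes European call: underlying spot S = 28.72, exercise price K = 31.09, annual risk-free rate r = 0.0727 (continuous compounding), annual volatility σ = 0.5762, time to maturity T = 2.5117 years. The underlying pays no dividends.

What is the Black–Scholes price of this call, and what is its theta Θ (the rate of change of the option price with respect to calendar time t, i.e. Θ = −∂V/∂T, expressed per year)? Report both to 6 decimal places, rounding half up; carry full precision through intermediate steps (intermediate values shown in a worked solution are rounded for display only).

σ√T = 0.5762·√2.5117 = 0.913182
d₁ = (ln(S/K) + (r+σ²/2)T) / (σ√T) = (ln(28.72/31.09) + (0.0727+0.5762²/2)·2.5117) / 0.913182 = (-0.079292 + 0.599551) / 0.913182 = 0.569721
d₂ = d₁ − σ√T = 0.569721 − 0.913182 = -0.343461
e^{−rT} = e^{−0.0727·2.5117} = 0.833101
N(d₁) = 0.715566,  N(d₂) = 0.365626
Call price V = S·N(d₁) − K·e^{−rT}·N(d₂) = 20.551067 − 9.470114 = 11.080953
φ(d₁) = (1/√(2π))·e^{−d₁²/2} = 0.339178
Θ = −S·φ(d₁)·σ/(2√T) − r·K·e^{−rT}·N(d₂) = −1.770810 − 0.688477 = -2.459287

price = 11.080953
Θ = -2.459287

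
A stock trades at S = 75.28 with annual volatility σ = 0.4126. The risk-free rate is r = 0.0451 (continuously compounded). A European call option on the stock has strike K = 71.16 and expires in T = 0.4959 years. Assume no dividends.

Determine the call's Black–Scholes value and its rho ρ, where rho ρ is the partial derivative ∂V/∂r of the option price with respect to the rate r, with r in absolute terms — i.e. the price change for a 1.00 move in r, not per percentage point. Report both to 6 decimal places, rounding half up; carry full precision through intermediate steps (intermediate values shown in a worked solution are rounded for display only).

price = 11.515817
ρ = 18.975831

σ√T = 0.4126·√0.4959 = 0.290554
d₁ = (ln(S/K) + (r+σ²/2)T) / (σ√T) = (ln(75.28/71.16) + (0.0451+0.4126²/2)·0.4959) / 0.290554 = (0.056284 + 0.064576) / 0.290554 = 0.415963
d₂ = d₁ − σ√T = 0.415963 − 0.290554 = 0.125409
e^{−rT} = e^{−0.0451·0.4959} = 0.977883
N(d₁) = 0.661281,  N(d₂) = 0.549900
Call price V = S·N(d₁) − K·e^{−rT}·N(d₂) = 49.781256 − 38.265439 = 11.515817
ρ = K·T·e^{−rT}·N(d₂) = 18.975831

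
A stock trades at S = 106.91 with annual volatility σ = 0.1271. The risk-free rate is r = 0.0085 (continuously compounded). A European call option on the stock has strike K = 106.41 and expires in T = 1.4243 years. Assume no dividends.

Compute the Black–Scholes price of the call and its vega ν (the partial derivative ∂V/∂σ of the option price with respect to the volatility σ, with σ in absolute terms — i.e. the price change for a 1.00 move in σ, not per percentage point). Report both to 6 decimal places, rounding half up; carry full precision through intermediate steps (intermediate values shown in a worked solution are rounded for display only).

σ√T = 0.1271·√1.4243 = 0.151686
d₁ = (ln(S/K) + (r+σ²/2)T) / (σ√T) = (ln(106.91/106.41) + (0.0085+0.1271²/2)·1.4243) / 0.151686 = (0.004688 + 0.023611) / 0.151686 = 0.186561
d₂ = d₁ − σ√T = 0.186561 − 0.151686 = 0.034875
e^{−rT} = e^{−0.0085·1.4243} = 0.987966
N(d₁) = 0.573998,  N(d₂) = 0.513910
Call price V = S·N(d₁) − K·e^{−rT}·N(d₂) = 61.366073 − 54.027117 = 7.338956
φ(d₁) = (1/√(2π))·e^{−d₁²/2} = 0.392060
ν = S·φ(d₁)·√T = 50.023185

price = 7.338956
ν = 50.023185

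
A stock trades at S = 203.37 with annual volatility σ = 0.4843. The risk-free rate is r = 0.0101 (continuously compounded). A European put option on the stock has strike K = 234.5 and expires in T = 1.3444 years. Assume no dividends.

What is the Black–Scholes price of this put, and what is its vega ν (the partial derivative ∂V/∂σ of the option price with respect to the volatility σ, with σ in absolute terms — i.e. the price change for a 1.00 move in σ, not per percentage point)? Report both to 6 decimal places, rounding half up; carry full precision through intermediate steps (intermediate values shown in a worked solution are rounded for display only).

σ√T = 0.4843·√1.3444 = 0.561537
d₁ = (ln(S/K) + (r+σ²/2)T) / (σ√T) = (ln(203.37/234.5) + (0.0101+0.4843²/2)·1.3444) / 0.561537 = (-0.142429 + 0.171241) / 0.561537 = 0.051309
d₂ = d₁ − σ√T = 0.051309 − 0.561537 = -0.510228
e^{−rT} = e^{−0.0101·1.3444} = 0.986513
N(−d₁) = 0.479540,  N(−d₂) = 0.695054
Put price V = K·e^{−rT}·N(−d₂) − S·N(−d₁) = 160.792027 − 97.523970 = 63.268057
φ(d₁) = (1/√(2π))·e^{−d₁²/2} = 0.398417
ν = S·φ(d₁)·√T = 93.948433

price = 63.268057
ν = 93.948433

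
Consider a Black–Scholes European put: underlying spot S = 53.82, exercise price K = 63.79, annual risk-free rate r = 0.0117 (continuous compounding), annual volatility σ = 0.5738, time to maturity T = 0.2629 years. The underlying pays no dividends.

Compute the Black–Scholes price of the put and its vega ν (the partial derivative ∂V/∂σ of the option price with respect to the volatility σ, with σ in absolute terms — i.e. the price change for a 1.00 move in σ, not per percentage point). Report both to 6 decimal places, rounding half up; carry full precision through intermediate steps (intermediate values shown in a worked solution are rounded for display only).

σ√T = 0.5738·√0.2629 = 0.294209
d₁ = (ln(S/K) + (r+σ²/2)T) / (σ√T) = (ln(53.82/63.79) + (0.0117+0.5738²/2)·0.2629) / 0.294209 = (-0.169951 + 0.046355) / 0.294209 = -0.420096
d₂ = d₁ − σ√T = -0.420096 − 0.294209 = -0.714305
e^{−rT} = e^{−0.0117·0.2629} = 0.996929
N(−d₁) = 0.662792,  N(−d₂) = 0.762481
Put price V = K·e^{−rT}·N(−d₂) − S·N(−d₁) = 48.489258 − 35.671479 = 12.817779
φ(d₁) = (1/√(2π))·e^{−d₁²/2} = 0.365248
ν = S·φ(d₁)·√T = 10.079217

price = 12.817779
ν = 10.079217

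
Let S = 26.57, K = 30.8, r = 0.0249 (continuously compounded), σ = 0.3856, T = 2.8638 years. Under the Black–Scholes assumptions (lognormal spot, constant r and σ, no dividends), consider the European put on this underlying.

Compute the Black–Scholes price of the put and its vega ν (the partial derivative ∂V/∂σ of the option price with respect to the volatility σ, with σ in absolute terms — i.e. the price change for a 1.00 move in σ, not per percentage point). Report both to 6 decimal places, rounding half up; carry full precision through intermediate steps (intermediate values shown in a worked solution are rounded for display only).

price = 8.167731
ν = 17.549862

σ√T = 0.3856·√2.8638 = 0.652542
d₁ = (ln(S/K) + (r+σ²/2)T) / (σ√T) = (ln(26.57/30.8) + (0.0249+0.3856²/2)·2.8638) / 0.652542 = (-0.147732 + 0.284214) / 0.652542 = 0.209155
d₂ = d₁ − σ√T = 0.209155 − 0.652542 = -0.443387
e^{−rT} = e^{−0.0249·2.8638} = 0.931174
N(−d₁) = 0.417164,  N(−d₂) = 0.671257
Put price V = K·e^{−rT}·N(−d₂) − S·N(−d₁) = 19.251772 − 11.084042 = 8.167731
φ(d₁) = (1/√(2π))·e^{−d₁²/2} = 0.390311
ν = S·φ(d₁)·√T = 17.549862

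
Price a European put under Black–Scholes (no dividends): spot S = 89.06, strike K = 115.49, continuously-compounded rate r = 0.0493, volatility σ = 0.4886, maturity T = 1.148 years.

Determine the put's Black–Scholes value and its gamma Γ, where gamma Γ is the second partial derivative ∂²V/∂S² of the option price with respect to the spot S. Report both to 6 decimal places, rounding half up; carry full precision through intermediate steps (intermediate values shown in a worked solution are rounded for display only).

price = 31.982885
Γ = 0.008488

σ√T = 0.4886·√1.148 = 0.523509
d₁ = (ln(S/K) + (r+σ²/2)T) / (σ√T) = (ln(89.06/115.49) + (0.0493+0.4886²/2)·1.148) / 0.523509 = (-0.259874 + 0.193627) / 0.523509 = -0.126543
d₂ = d₁ − σ√T = -0.126543 − 0.523509 = -0.650052
e^{−rT} = e^{−0.0493·1.148} = 0.944975
N(−d₁) = 0.550349,  N(−d₂) = 0.742171
Put price V = K·e^{−rT}·N(−d₂) − S·N(−d₁) = 80.996949 − 49.014064 = 31.982885
φ(d₁) = (1/√(2π))·e^{−d₁²/2} = 0.395761
Γ = φ(d₁) / (S·σ·√T) = 0.008488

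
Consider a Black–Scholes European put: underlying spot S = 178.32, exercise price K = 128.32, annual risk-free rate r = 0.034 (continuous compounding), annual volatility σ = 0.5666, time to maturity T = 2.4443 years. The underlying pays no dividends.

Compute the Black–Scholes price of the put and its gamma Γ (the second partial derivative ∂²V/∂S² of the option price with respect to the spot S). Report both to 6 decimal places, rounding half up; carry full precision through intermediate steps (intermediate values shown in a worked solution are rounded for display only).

price = 25.556068
Γ = 0.001672

σ√T = 0.5666·√2.4443 = 0.885837
d₁ = (ln(S/K) + (r+σ²/2)T) / (σ√T) = (ln(178.32/128.32) + (0.034+0.5666²/2)·2.4443) / 0.885837 = (0.329053 + 0.475460) / 0.885837 = 0.908195
d₂ = d₁ − σ√T = 0.908195 − 0.885837 = 0.022358
e^{−rT} = e^{−0.034·2.4443} = 0.920253
N(−d₁) = 0.181888,  N(−d₂) = 0.491081
Put price V = K·e^{−rT}·N(−d₂) − S·N(−d₁) = 57.990286 − 32.434218 = 25.556068
φ(d₁) = (1/√(2π))·e^{−d₁²/2} = 0.264121
Γ = φ(d₁) / (S·σ·√T) = 0.001672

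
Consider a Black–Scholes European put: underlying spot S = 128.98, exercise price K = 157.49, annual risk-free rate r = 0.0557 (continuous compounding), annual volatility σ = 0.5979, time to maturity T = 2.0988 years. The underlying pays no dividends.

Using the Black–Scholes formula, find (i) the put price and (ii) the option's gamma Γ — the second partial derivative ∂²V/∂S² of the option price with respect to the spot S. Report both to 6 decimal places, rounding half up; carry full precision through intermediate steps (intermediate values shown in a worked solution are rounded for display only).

σ√T = 0.5979·√2.0988 = 0.866192
d₁ = (ln(S/K) + (r+σ²/2)T) / (σ√T) = (ln(128.98/157.49) + (0.0557+0.5979²/2)·2.0988) / 0.866192 = (-0.199705 + 0.492047) / 0.866192 = 0.337503
d₂ = d₁ − σ√T = 0.337503 − 0.866192 = -0.528688
e^{−rT} = e^{−0.0557·2.0988} = 0.889671
N(−d₁) = 0.367869,  N(−d₂) = 0.701489
Put price V = K·e^{−rT}·N(−d₂) − S·N(−d₁) = 98.288696 − 47.447708 = 50.840988
φ(d₁) = (1/√(2π))·e^{−d₁²/2} = 0.376856
Γ = φ(d₁) / (S·σ·√T) = 0.003373

price = 50.840988
Γ = 0.003373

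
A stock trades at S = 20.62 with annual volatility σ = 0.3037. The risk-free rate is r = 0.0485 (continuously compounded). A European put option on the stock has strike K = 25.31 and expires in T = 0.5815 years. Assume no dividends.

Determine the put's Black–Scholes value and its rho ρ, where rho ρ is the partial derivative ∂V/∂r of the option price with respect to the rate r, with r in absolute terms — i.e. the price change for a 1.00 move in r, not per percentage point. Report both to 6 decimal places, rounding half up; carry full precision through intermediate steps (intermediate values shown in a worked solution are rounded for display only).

price = 4.652405
ρ = -11.593899

σ√T = 0.3037·√0.5815 = 0.231590
d₁ = (ln(S/K) + (r+σ²/2)T) / (σ√T) = (ln(20.62/25.31) + (0.0485+0.3037²/2)·0.5815) / 0.231590 = (-0.204938 + 0.055020) / 0.231590 = -0.647344
d₂ = d₁ − σ√T = -0.647344 − 0.231590 = -0.878934
e^{−rT} = e^{−0.0485·0.5815} = 0.972191
N(−d₁) = 0.741295,  N(−d₂) = 0.810282
Put price V = K·e^{−rT}·N(−d₂) − S·N(−d₁) = 19.937917 − 15.285511 = 4.652405
ρ = −K·T·e^{−rT}·N(−d₂) = -11.593899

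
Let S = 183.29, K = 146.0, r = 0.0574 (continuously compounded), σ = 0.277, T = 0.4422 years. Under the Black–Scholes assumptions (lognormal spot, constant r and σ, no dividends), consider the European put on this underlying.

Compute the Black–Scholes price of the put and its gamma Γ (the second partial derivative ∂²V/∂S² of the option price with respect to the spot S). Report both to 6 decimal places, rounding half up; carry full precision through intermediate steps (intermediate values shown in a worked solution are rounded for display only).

σ√T = 0.277·√0.4422 = 0.184200
d₁ = (ln(S/K) + (r+σ²/2)T) / (σ√T) = (ln(183.29/146.0) + (0.0574+0.277²/2)·0.4422) / 0.184200 = (0.227463 + 0.042347) / 0.184200 = 1.464768
d₂ = d₁ − σ√T = 1.464768 − 0.184200 = 1.280569
e^{−rT} = e^{−0.0574·0.4422} = 0.974937
N(−d₁) = 0.071492,  N(−d₂) = 0.100173
Put price V = K·e^{−rT}·N(−d₂) − S·N(−d₁) = 14.258652 − 13.103779 = 1.154873
φ(d₁) = (1/√(2π))·e^{−d₁²/2} = 0.136462
Γ = φ(d₁) / (S·σ·√T) = 0.004042

price = 1.154873
Γ = 0.004042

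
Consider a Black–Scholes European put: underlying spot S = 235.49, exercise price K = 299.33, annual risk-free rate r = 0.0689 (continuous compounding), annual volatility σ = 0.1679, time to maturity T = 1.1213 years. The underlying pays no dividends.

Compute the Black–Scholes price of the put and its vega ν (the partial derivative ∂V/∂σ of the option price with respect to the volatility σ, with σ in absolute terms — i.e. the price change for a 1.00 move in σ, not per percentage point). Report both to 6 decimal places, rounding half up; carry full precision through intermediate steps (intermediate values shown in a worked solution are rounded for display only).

price = 46.014163
ν = 70.740875

σ√T = 0.1679·√1.1213 = 0.177792
d₁ = (ln(S/K) + (r+σ²/2)T) / (σ√T) = (ln(235.49/299.33) + (0.0689+0.1679²/2)·1.1213) / 0.177792 = (-0.239878 + 0.093063) / 0.177792 = -0.825773
d₂ = d₁ − σ√T = -0.825773 − 0.177792 = -1.003565
e^{−rT} = e^{−0.0689·1.1213} = 0.925651
N(−d₁) = 0.795534,  N(−d₂) = 0.842206
Put price V = K·e^{−rT}·N(−d₂) − S·N(−d₁) = 233.354378 − 187.340215 = 46.014163
φ(d₁) = (1/√(2π))·e^{−d₁²/2} = 0.283685
ν = S·φ(d₁)·√T = 70.740875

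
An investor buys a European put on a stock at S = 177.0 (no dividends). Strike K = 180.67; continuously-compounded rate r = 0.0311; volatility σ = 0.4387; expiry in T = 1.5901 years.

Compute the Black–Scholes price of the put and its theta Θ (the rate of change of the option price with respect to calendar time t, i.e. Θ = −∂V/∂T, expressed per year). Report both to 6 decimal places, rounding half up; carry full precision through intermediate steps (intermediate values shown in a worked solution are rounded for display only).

σ√T = 0.4387·√1.5901 = 0.553197
d₁ = (ln(S/K) + (r+σ²/2)T) / (σ√T) = (ln(177.0/180.67) + (0.0311+0.4387²/2)·1.5901) / 0.553197 = (-0.020522 + 0.202466) / 0.553197 = 0.328894
d₂ = d₁ − σ√T = 0.328894 − 0.553197 = -0.224303
e^{−rT} = e^{−0.0311·1.5901} = 0.951751
N(−d₁) = 0.371118,  N(−d₂) = 0.588739
Put price V = K·e^{−rT}·N(−d₂) − S·N(−d₁) = 101.235368 − 65.687872 = 35.547496
φ(d₁) = (1/√(2π))·e^{−d₁²/2} = 0.377938
Θ = −S·φ(d₁)·σ/(2√T) + r·K·e^{−rT}·N(−d₂) = −11.636427 + 3.148420 = -8.488008

price = 35.547496
Θ = -8.488008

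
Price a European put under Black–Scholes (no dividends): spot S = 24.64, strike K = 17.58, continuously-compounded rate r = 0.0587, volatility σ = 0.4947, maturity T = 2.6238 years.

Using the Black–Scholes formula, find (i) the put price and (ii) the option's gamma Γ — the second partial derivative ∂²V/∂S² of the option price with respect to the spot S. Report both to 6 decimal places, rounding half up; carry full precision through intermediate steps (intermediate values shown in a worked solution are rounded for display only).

σ√T = 0.4947·√2.6238 = 0.801322
d₁ = (ln(S/K) + (r+σ²/2)T) / (σ√T) = (ln(24.64/17.58) + (0.0587+0.4947²/2)·2.6238) / 0.801322 = (0.337609 + 0.475076) / 0.801322 = 1.014180
d₂ = d₁ − σ√T = 1.014180 − 0.801322 = 0.212858
e^{−rT} = e^{−0.0587·2.6238} = 0.857257
N(−d₁) = 0.155248,  N(−d₂) = 0.415719
Put price V = K·e^{−rT}·N(−d₂) − S·N(−d₁) = 6.265129 − 3.825322 = 2.439807
φ(d₁) = (1/√(2π))·e^{−d₁²/2} = 0.238540
Γ = φ(d₁) / (S·σ·√T) = 0.012081

price = 2.439807
Γ = 0.012081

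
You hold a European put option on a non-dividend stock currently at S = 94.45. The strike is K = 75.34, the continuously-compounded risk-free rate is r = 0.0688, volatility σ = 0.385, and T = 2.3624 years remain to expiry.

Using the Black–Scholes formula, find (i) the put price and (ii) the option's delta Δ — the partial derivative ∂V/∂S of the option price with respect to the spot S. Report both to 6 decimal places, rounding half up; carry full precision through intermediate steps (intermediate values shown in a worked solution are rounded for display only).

σ√T = 0.385·√2.3624 = 0.591749
d₁ = (ln(S/K) + (r+σ²/2)T) / (σ√T) = (ln(94.45/75.34) + (0.0688+0.385²/2)·2.3624) / 0.591749 = (0.226059 + 0.337616) / 0.591749 = 0.952559
d₂ = d₁ − σ√T = 0.952559 − 0.591749 = 0.360810
e^{−rT} = e^{−0.0688·2.3624} = 0.849988
N(−d₁) = 0.170407,  N(−d₂) = 0.359121
Put price V = K·e^{−rT}·N(−d₂) − S·N(−d₁) = 22.997398 − 16.094914 = 6.902484
Δ = −N(−d₁) = -0.170407

price = 6.902484
Δ = -0.170407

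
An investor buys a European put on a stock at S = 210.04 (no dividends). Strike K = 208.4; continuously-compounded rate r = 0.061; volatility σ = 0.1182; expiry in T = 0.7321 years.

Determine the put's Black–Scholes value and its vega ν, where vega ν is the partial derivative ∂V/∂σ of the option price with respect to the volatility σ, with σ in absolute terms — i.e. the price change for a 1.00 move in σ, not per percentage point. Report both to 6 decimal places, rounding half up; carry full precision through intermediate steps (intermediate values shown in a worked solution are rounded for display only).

price = 3.969756
ν = 60.958548

σ√T = 0.1182·√0.7321 = 0.101135
d₁ = (ln(S/K) + (r+σ²/2)T) / (σ√T) = (ln(210.04/208.4) + (0.061+0.1182²/2)·0.7321) / 0.101135 = (0.007839 + 0.049772) / 0.101135 = 0.569642
d₂ = d₁ − σ√T = 0.569642 − 0.101135 = 0.468507
e^{−rT} = e^{−0.061·0.7321} = 0.956324
N(−d₁) = 0.284460,  N(−d₂) = 0.319711
Put price V = K·e^{−rT}·N(−d₂) − S·N(−d₁) = 63.717757 − 59.748001 = 3.969756
φ(d₁) = (1/√(2π))·e^{−d₁²/2} = 0.339193
ν = S·φ(d₁)·√T = 60.958548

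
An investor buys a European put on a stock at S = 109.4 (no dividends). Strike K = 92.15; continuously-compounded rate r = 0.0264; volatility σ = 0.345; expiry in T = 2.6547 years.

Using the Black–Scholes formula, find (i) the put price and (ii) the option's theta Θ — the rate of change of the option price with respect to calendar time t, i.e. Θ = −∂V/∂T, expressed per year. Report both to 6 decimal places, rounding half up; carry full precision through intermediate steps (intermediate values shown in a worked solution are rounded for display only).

σ√T = 0.345·√2.6547 = 0.562117
d₁ = (ln(S/K) + (r+σ²/2)T) / (σ√T) = (ln(109.4/92.15) + (0.0264+0.345²/2)·2.6547) / 0.562117 = (0.171593 + 0.228072) / 0.562117 = 0.711000
d₂ = d₁ − σ√T = 0.711000 − 0.562117 = 0.148883
e^{−rT} = e^{−0.0264·2.6547} = 0.932315
N(−d₁) = 0.238542,  N(−d₂) = 0.440823
Put price V = K·e^{−rT}·N(−d₂) − S·N(−d₁) = 37.872380 − 26.096517 = 11.775862
φ(d₁) = (1/√(2π))·e^{−d₁²/2} = 0.309840
Θ = −S·φ(d₁)·σ/(2√T) + r·K·e^{−rT}·N(−d₂) = −3.588693 + 0.999831 = -2.588863

price = 11.775862
Θ = -2.588863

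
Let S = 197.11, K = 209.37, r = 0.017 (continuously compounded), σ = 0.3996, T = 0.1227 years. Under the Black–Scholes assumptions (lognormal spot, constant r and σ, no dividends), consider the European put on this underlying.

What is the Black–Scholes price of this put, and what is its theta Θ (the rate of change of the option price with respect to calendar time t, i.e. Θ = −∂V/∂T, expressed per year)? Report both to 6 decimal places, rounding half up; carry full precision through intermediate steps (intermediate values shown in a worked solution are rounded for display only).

price = 18.204891
Θ = -39.805470

σ√T = 0.3996·√0.1227 = 0.139974
d₁ = (ln(S/K) + (r+σ²/2)T) / (σ√T) = (ln(197.11/209.37) + (0.017+0.3996²/2)·0.1227) / 0.139974 = (-0.060341 + 0.011882) / 0.139974 = -0.346198
d₂ = d₁ − σ√T = -0.346198 − 0.139974 = -0.486172
e^{−rT} = e^{−0.017·0.1227} = 0.997916
N(−d₁) = 0.635403,  N(−d₂) = 0.686578
Put price V = K·e^{−rT}·N(−d₂) − S·N(−d₁) = 143.449202 − 125.244311 = 18.204891
φ(d₁) = (1/√(2π))·e^{−d₁²/2} = 0.375737
Θ = −S·φ(d₁)·σ/(2√T) + r·K·e^{−rT}·N(−d₂) = −42.244107 + 2.438636 = -39.805470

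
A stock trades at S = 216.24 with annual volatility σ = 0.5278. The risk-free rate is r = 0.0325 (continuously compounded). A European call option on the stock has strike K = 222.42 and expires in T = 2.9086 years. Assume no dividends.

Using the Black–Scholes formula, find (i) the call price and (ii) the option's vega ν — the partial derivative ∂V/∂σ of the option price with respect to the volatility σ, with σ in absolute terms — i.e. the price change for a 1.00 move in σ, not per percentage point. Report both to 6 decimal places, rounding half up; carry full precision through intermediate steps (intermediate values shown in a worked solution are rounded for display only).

price = 79.823508
ν = 128.266743

σ√T = 0.5278·√2.9086 = 0.900143
d₁ = (ln(S/K) + (r+σ²/2)T) / (σ√T) = (ln(216.24/222.42) + (0.0325+0.5278²/2)·2.9086) / 0.900143 = (-0.028179 + 0.499658) / 0.900143 = 0.523783
d₂ = d₁ − σ√T = 0.523783 − 0.900143 = -0.376360
e^{−rT} = e^{−0.0325·2.9086} = 0.909801
N(d₁) = 0.699785,  N(d₂) = 0.353325
Call price V = S·N(d₁) − K·e^{−rT}·N(d₂) = 151.321559 − 71.498051 = 79.823508
φ(d₁) = (1/√(2π))·e^{−d₁²/2} = 0.347805
ν = S·φ(d₁)·√T = 128.266743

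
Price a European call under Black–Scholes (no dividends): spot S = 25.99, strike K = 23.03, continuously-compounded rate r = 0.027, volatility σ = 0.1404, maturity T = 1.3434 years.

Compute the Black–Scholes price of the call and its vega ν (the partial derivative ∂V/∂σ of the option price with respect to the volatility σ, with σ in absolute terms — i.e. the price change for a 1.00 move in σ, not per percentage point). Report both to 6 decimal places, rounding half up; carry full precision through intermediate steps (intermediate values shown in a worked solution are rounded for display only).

σ√T = 0.1404·√1.3434 = 0.162731
d₁ = (ln(S/K) + (r+σ²/2)T) / (σ√T) = (ln(25.99/23.03) + (0.027+0.1404²/2)·1.3434) / 0.162731 = (0.120914 + 0.049512) / 0.162731 = 1.047292
d₂ = d₁ − σ√T = 1.047292 − 0.162731 = 0.884561
e^{−rT} = e^{−0.027·1.3434} = 0.964378
N(d₁) = 0.852517,  N(d₂) = 0.811803
Call price V = S·N(d₁) − K·e^{−rT}·N(d₂) = 22.156928 − 18.029847 = 4.127080
φ(d₁) = (1/√(2π))·e^{−d₁²/2} = 0.230536
ν = S·φ(d₁)·√T = 6.944607

price = 4.127080
ν = 6.944607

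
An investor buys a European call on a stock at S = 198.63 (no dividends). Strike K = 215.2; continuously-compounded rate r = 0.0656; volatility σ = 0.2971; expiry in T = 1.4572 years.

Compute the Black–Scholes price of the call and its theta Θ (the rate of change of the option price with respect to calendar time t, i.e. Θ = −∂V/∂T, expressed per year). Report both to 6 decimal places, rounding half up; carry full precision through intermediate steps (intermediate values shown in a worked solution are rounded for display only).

price = 29.601241
Θ = -15.233229

σ√T = 0.2971·√1.4572 = 0.358643
d₁ = (ln(S/K) + (r+σ²/2)T) / (σ√T) = (ln(198.63/215.2) + (0.0656+0.2971²/2)·1.4572) / 0.358643 = (-0.080124 + 0.159905) / 0.358643 = 0.222452
d₂ = d₁ − σ√T = 0.222452 − 0.358643 = -0.136191
e^{−rT} = e^{−0.0656·1.4572} = 0.908834
N(d₁) = 0.588019,  N(d₂) = 0.445835
Call price V = S·N(d₁) − K·e^{−rT}·N(d₂) = 116.798172 − 87.196931 = 29.601241
φ(d₁) = (1/√(2π))·e^{−d₁²/2} = 0.389193
Θ = −S·φ(d₁)·σ/(2√T) − r·K·e^{−rT}·N(d₂) = −9.513110 − 5.720119 = -15.233229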